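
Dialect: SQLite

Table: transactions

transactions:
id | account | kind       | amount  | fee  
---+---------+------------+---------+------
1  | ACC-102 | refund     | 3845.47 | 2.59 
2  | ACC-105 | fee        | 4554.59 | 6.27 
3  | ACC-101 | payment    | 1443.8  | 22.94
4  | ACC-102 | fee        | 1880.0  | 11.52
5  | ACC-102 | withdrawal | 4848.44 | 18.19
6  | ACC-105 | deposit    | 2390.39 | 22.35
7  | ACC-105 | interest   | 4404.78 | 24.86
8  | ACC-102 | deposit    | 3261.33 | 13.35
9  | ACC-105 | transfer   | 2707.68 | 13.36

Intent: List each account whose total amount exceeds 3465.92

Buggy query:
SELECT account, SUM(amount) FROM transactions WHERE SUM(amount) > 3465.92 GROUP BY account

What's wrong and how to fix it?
Bug: Aggregate functions cannot appear in a WHERE clause

Fix: Use HAVING (which filters groups after aggregation) instead of WHERE

Corrected query:
SELECT account, SUM(amount) FROM transactions GROUP BY account HAVING SUM(amount) > 3465.92

Result:
account | SUM(amount)
--------+------------
ACC-102 | 13835.24   
ACC-105 | 14057.44   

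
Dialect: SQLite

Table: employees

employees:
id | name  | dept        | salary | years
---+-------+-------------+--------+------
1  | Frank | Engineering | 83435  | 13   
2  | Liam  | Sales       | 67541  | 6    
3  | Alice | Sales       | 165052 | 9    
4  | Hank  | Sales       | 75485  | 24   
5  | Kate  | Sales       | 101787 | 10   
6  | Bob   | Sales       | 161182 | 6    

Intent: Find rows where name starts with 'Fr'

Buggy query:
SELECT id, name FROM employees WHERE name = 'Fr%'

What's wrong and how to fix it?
Bug: Wildcards only work with LIKE; '=' treats '%' as a literal character

Fix: Use LIKE for wildcard pattern matching

Corrected query:
SELECT id, name FROM employees WHERE name LIKE 'Fr%'

Result:
id | name 
---+------
1  | Frank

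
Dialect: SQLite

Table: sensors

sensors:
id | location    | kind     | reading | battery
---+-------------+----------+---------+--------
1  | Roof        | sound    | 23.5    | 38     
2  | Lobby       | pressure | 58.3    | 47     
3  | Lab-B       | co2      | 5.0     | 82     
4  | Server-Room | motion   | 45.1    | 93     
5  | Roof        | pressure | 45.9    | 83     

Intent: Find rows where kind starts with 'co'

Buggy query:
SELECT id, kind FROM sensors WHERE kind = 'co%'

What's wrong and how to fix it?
Bug: Wildcards only work with LIKE; '=' treats '%' as a literal character

Fix: Use LIKE for wildcard pattern matching

Corrected query:
SELECT id, kind FROM sensors WHERE kind LIKE 'co%'

Result:
id | kind
---+-----
3  | co2 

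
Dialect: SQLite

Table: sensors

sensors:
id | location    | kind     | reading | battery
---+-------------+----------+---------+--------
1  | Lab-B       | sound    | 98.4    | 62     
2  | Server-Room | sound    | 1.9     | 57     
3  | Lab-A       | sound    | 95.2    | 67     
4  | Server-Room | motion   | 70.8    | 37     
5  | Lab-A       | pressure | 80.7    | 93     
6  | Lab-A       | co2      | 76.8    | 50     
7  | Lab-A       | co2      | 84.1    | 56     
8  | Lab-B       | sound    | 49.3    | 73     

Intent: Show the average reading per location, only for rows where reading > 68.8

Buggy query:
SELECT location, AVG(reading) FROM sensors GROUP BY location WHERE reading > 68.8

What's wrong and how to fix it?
Bug: WHERE cannot follow GROUP BY

Fix: Place WHERE between FROM and GROUP BY

Corrected query:
SELECT location, AVG(reading) FROM sensors WHERE reading > 68.8 GROUP BY location

Result:
location    | AVG(reading)
------------+-------------
Lab-A       | 84.2        
Lab-B       | 98.4        
Server-Room | 70.8        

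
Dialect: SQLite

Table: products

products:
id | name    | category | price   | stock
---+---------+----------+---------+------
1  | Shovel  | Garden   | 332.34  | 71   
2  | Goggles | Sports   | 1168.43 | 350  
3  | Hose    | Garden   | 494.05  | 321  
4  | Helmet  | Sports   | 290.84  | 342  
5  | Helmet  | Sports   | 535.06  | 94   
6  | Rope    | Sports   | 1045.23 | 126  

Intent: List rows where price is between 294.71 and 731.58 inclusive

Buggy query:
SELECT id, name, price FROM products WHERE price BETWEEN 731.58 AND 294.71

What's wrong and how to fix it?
Bug: BETWEEN expects the lower bound first; with 731.58 AND 294.71 the range is empty

Fix: Swap the bounds so the smaller value comes first

Corrected query:
SELECT id, name, price FROM products WHERE price BETWEEN 294.71 AND 731.58

Result:
id | name   | price 
---+--------+-------
1  | Shovel | 332.34
3  | Hose   | 494.05
5  | Helmet | 535.06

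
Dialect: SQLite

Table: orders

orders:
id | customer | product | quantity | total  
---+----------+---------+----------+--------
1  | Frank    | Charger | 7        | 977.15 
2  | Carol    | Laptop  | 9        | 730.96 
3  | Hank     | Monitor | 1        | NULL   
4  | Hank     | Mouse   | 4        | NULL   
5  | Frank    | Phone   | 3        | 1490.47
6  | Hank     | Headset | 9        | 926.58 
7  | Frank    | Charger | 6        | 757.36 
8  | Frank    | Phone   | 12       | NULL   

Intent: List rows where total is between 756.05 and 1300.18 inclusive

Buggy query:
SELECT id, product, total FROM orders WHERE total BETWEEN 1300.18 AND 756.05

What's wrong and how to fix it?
Bug: The bounds are reversed; BETWEEN a AND b requires a <= b to match anything

Fix: Write BETWEEN 756.05 AND 1300.18

Corrected query:
SELECT id, product, total FROM orders WHERE total BETWEEN 756.05 AND 1300.18

Result:
id | product | total 
---+---------+-------
1  | Charger | 977.15
6  | Headset | 926.58
7  | Charger | 757.36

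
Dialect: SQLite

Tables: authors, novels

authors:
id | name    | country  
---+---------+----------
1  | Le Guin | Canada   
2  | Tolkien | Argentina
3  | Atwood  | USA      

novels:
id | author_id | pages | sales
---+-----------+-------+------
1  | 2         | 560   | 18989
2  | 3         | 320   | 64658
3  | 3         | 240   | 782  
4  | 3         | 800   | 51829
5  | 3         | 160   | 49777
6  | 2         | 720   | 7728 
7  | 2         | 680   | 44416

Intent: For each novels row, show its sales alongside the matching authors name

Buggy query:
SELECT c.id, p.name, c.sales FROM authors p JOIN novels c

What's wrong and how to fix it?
Bug: Missing join condition: each novels row is matched to all authors rows instead of just its own

Fix: Specify the join condition linking the foreign key to the parent id

Corrected query:
SELECT c.id, p.name, c.sales FROM authors p JOIN novels c ON c.author_id = p.id

Result:
id | name    | sales
---+---------+------
1  | Tolkien | 18989
2  | Atwood  | 64658
3  | Atwood  | 782  
4  | Atwood  | 51829
5  | Atwood  | 49777
6  | Tolkien | 7728 
7  | Tolkien | 44416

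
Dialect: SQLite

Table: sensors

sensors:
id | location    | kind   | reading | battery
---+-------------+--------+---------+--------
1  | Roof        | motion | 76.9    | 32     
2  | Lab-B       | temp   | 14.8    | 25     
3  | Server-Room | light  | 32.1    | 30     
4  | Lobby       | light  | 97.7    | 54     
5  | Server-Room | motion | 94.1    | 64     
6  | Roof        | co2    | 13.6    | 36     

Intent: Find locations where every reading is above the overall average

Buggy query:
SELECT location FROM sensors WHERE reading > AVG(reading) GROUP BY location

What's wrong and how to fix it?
Bug: AVG() is an aggregate; it can't sit directly in WHERE

Fix: Compute the overall average in a scalar subquery and compare each group's MIN against it in HAVING

Corrected query:
SELECT location FROM sensors GROUP BY location HAVING MIN(reading) > (SELECT AVG(reading) FROM sensors)

Result:
location
--------
Lobby   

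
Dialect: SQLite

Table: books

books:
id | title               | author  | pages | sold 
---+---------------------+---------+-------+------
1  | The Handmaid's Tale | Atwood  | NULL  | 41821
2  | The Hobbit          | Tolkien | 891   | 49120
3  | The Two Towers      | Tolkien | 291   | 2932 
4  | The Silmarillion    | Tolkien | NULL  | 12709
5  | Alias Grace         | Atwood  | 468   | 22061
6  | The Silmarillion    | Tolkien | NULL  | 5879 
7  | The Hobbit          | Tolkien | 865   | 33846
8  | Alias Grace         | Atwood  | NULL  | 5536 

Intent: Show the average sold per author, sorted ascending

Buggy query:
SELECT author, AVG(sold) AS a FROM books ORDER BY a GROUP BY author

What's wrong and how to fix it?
Bug: ORDER BY appears before GROUP BY; SQL clause order requires GROUP BY first

Fix: Move ORDER BY to the end, after GROUP BY

Corrected query:
SELECT author, AVG(sold) AS a FROM books GROUP BY author ORDER BY a

Result:
author  | a           
--------+-------------
Tolkien | 20897.2     
Atwood  | 23139.333333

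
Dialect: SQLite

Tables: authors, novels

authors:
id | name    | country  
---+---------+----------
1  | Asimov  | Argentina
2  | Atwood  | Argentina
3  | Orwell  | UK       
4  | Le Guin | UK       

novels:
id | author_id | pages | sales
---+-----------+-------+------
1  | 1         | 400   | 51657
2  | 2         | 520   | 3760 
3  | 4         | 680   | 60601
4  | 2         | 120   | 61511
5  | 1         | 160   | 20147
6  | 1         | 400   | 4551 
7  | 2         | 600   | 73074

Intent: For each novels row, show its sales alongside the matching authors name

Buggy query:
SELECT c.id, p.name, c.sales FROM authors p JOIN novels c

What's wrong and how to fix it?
Bug: Missing join condition: each novels row is matched to all authors rows instead of just its own

Fix: Add ON c.author_id = p.id to the JOIN

Corrected query:
SELECT c.id, p.name, c.sales FROM authors p JOIN novels c ON c.author_id = p.id

Result:
id | name    | sales
---+---------+------
1  | Asimov  | 51657
2  | Atwood  | 3760 
3  | Le Guin | 60601
4  | Atwood  | 61511
5  | Asimov  | 20147
6  | Asimov  | 4551 
7  | Atwood  | 73074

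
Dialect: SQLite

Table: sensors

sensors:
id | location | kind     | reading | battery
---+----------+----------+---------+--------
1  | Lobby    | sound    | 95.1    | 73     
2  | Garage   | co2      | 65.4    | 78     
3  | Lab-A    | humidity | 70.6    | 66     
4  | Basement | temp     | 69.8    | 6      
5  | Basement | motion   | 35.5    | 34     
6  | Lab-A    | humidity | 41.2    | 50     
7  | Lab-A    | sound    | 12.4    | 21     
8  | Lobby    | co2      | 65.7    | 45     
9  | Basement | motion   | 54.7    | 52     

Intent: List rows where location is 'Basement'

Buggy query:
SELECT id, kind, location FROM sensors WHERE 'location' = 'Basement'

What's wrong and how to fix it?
Bug: Single quotes denote string literals in SQL; the column name is being compared as a constant string

Fix: Reference the column as location without single quotes

Corrected query:
SELECT id, kind, location FROM sensors WHERE location = 'Basement'

Result:
id | kind   | location
---+--------+---------
4  | temp   | Basement
5  | motion | Basement
9  | motion | Basement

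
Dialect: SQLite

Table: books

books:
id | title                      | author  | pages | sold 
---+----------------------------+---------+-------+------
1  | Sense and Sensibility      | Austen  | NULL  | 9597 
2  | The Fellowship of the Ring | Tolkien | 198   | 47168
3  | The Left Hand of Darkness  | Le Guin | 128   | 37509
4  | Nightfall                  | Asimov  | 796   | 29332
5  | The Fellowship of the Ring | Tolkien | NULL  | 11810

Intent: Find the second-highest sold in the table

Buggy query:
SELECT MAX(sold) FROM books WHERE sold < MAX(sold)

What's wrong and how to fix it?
Bug: MAX(sold) on the right of the comparison is an aggregate-in-WHERE error

Fix: Compute the overall MAX in a subquery, then take MAX of rows below it

Corrected query:
SELECT MAX(sold) FROM books WHERE sold < (SELECT MAX(sold) FROM books)

Result:
MAX(sold)
---------
37509    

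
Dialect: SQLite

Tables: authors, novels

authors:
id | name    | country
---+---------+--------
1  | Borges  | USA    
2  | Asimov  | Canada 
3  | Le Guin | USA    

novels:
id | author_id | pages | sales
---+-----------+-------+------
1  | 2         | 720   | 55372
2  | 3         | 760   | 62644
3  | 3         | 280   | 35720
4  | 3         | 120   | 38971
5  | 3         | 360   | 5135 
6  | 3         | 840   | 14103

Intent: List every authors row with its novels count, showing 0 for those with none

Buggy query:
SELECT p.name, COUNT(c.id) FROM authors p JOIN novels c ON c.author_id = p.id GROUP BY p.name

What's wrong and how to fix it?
Bug: An inner join excludes parents with zero children

Fix: Switch to LEFT JOIN to retain unmatched parent rows

Corrected query:
SELECT p.name, COUNT(c.id) FROM authors p LEFT JOIN novels c ON c.author_id = p.id GROUP BY p.name

Result:
name    | COUNT(c.id)
--------+------------
Asimov  | 1          
Borges  | 0          
Le Guin | 5          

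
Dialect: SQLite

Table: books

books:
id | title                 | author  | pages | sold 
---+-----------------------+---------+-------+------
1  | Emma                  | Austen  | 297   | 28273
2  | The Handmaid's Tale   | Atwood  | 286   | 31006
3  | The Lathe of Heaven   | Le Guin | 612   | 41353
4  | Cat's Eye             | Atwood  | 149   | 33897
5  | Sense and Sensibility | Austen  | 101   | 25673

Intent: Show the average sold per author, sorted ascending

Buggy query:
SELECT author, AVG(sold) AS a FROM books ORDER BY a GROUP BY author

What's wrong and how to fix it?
Bug: GROUP BY must precede ORDER BY

Fix: Reorder: SELECT … FROM … GROUP BY … ORDER BY …

Corrected query:
SELECT author, AVG(sold) AS a FROM books GROUP BY author ORDER BY a

Result:
author  | a      
--------+--------
Austen  | 26973  
Atwood  | 32451.5
Le Guin | 41353  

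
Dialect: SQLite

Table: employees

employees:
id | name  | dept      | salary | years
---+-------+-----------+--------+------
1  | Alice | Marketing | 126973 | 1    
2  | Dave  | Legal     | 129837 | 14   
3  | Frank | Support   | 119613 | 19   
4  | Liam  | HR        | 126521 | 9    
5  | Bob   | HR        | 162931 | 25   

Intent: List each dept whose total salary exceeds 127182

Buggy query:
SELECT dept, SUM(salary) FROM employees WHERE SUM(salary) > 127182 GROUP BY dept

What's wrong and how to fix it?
Bug: Aggregate functions cannot appear in a WHERE clause

Fix: Move the aggregate condition to a HAVING clause

Corrected query:
SELECT dept, SUM(salary) FROM employees GROUP BY dept HAVING SUM(salary) > 127182

Result:
dept  | SUM(salary)
------+------------
HR    | 289452     
Legal | 129837     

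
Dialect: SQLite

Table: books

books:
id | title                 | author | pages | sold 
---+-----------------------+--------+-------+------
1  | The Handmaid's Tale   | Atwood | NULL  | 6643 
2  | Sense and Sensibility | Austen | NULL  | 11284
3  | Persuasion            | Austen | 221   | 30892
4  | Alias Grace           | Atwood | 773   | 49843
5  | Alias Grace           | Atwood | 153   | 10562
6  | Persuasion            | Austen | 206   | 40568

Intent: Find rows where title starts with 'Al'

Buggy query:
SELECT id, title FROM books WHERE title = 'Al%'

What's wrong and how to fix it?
Bug: Wildcards only work with LIKE; '=' treats '%' as a literal character

Fix: Replace '=' with LIKE so 'Al%' is treated as a pattern

Corrected query:
SELECT id, title FROM books WHERE title LIKE 'Al%'

Result:
id | title      
---+------------
4  | Alias Grace
5  | Alias Grace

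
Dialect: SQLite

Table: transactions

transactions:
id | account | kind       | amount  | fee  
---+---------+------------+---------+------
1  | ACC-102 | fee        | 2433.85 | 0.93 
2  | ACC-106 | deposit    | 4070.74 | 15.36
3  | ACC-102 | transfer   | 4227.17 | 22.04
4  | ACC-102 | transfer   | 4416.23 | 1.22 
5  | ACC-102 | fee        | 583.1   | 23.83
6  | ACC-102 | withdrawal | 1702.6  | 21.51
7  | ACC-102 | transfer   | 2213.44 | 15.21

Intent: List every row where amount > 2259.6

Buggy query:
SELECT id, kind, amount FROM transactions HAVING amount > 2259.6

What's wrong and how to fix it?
Bug: HAVING filters the output of aggregation, but this query has no GROUP BY and no aggregate functions, so SQLite rejects it (HAVING clause on a non-aggregate query); the condition here is per row

Fix: Replace HAVING with WHERE since the condition applies to individual rows

Corrected query:
SELECT id, kind, amount FROM transactions WHERE amount > 2259.6

Result:
id | kind     | amount 
---+----------+--------
1  | fee      | 2433.85
2  | deposit  | 4070.74
3  | transfer | 4227.17
4  | transfer | 4416.23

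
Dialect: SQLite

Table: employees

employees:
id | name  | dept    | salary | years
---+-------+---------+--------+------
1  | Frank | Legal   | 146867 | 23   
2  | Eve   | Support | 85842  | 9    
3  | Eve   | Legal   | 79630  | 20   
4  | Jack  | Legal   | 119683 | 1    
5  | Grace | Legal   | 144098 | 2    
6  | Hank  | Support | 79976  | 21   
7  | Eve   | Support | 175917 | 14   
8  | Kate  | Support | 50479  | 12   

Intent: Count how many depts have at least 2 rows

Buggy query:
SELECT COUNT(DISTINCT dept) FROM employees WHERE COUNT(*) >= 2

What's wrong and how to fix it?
Bug: COUNT(*) cannot appear in WHERE; the per-group count doesn't exist yet

Fix: Use a subquery that GROUPs and filters with HAVING, then count its rows

Corrected query:
SELECT COUNT(*) FROM (SELECT dept FROM employees GROUP BY dept HAVING COUNT(*) >= 2)

Result:
COUNT(*)
--------
2       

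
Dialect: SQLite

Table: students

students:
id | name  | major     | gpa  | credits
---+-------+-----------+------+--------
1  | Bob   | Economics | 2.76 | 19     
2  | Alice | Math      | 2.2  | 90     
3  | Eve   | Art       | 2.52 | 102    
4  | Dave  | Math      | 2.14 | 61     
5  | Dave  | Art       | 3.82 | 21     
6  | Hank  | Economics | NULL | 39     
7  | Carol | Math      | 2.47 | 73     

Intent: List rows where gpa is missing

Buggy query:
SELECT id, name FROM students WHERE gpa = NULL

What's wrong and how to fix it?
Bug: '= NULL' is always unknown in SQL three-valued logic, so no rows match

Fix: Replace '= NULL' with 'IS NULL'

Corrected query:
SELECT id, name FROM students WHERE gpa IS NULL

Result:
id | name
---+-----
6  | Hank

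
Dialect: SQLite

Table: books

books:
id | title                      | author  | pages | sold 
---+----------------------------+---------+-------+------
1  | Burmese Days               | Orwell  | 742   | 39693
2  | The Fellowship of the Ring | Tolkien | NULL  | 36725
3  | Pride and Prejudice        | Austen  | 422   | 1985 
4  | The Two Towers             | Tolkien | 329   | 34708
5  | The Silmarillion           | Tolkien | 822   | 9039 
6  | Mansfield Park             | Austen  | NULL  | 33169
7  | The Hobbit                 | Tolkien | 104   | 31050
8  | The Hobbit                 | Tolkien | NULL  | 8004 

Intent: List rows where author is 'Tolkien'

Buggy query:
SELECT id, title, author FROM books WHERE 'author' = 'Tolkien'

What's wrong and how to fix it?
Bug: Single quotes denote string literals in SQL; the column name is being compared as a constant string

Fix: Remove the quotes around the column name (or use double quotes for an identifier)

Corrected query:
SELECT id, title, author FROM books WHERE author = 'Tolkien'

Result:
id | title                      | author 
---+----------------------------+--------
2  | The Fellowship of the Ring | Tolkien
4  | The Two Towers             | Tolkien
5  | The Silmarillion           | Tolkien
7  | The Hobbit                 | Tolkien
8  | The Hobbit                 | Tolkien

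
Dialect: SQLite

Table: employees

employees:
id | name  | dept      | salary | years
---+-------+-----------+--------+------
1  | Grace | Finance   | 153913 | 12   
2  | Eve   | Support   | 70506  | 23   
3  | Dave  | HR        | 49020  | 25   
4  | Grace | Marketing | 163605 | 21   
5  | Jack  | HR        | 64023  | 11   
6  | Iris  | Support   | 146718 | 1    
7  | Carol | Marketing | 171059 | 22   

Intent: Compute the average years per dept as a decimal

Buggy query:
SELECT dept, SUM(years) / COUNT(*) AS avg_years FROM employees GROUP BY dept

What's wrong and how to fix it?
Bug: Both operands are integers, so '/' performs integer division and truncates

Fix: Multiply by 1.0 (or CAST to REAL) to force floating-point division

Corrected query:
SELECT dept, SUM(years) * 1.0 / COUNT(*) AS avg_years FROM employees GROUP BY dept

Result:
dept      | avg_years
----------+----------
Finance   | 12       
HR        | 18       
Marketing | 21.5     
Support   | 12       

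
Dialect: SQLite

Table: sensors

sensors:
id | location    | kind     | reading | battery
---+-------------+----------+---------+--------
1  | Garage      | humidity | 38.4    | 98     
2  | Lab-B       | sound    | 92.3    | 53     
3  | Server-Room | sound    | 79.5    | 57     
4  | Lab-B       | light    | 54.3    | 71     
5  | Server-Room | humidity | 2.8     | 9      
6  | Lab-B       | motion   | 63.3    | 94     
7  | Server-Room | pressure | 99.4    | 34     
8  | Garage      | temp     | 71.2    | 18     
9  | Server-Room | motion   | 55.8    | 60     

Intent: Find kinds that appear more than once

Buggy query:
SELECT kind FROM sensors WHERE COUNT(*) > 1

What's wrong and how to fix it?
Bug: COUNT(*) is an aggregate and cannot be used in WHERE

Fix: GROUP BY kind, then filter groups with HAVING COUNT(*) > 1

Corrected query:
SELECT kind FROM sensors GROUP BY kind HAVING COUNT(*) > 1

Result:
kind    
--------
humidity
motion  
sound   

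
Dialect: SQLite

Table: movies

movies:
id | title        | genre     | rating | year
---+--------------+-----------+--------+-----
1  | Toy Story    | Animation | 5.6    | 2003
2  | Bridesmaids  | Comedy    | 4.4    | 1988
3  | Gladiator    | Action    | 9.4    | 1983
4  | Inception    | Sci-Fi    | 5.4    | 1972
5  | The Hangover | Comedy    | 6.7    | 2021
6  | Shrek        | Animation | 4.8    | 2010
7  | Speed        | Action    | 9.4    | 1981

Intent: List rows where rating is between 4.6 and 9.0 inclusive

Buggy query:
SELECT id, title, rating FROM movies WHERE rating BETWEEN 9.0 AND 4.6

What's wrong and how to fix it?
Bug: BETWEEN expects the lower bound first; with 9.0 AND 4.6 the range is empty

Fix: Swap the bounds so the smaller value comes first

Corrected query:
SELECT id, title, rating FROM movies WHERE rating BETWEEN 4.6 AND 9.0

Result:
id | title        | rating
---+--------------+-------
1  | Toy Story    | 5.6   
4  | Inception    | 5.4   
5  | The Hangover | 6.7   
6  | Shrek        | 4.8   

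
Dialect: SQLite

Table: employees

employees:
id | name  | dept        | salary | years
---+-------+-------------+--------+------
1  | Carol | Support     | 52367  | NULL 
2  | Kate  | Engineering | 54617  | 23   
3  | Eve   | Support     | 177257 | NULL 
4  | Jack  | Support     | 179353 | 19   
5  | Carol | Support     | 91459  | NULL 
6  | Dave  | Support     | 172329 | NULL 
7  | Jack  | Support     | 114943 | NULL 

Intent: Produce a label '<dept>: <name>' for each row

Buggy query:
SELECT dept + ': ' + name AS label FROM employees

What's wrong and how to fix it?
Bug: '+' is numeric addition; on text columns SQLite converts them to 0 instead of concatenating

Fix: Use the || operator for string concatenation

Corrected query:
SELECT dept || ': ' || name AS label FROM employees

Result:
label            
-----------------
Support: Carol   
Engineering: Kate
Support: Eve     
Support: Jack    
Support: Carol   
Support: Dave    
Support: Jack    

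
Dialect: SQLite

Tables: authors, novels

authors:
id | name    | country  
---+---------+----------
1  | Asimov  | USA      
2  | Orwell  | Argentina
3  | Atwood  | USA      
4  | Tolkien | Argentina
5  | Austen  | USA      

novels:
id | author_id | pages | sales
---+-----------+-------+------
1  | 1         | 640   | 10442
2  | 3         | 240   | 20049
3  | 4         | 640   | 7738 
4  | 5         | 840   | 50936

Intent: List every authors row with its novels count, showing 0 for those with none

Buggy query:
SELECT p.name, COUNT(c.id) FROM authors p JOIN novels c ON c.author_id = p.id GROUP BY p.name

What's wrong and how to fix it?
Bug: An inner join excludes parents with zero children

Fix: Use LEFT JOIN so parents without children still appear (COUNT(c.id) gives 0)

Corrected query:
SELECT p.name, COUNT(c.id) FROM authors p LEFT JOIN novels c ON c.author_id = p.id GROUP BY p.name

Result:
name    | COUNT(c.id)
--------+------------
Asimov  | 1          
Atwood  | 1          
Austen  | 1          
Orwell  | 0          
Tolkien | 1          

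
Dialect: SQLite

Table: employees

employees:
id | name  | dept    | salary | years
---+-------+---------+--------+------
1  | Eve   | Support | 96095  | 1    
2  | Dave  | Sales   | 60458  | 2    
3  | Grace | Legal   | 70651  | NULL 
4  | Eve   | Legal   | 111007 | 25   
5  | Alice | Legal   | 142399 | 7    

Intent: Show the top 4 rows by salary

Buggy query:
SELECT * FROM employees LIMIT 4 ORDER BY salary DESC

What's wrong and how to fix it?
Bug: ORDER BY cannot follow LIMIT; LIMIT is the final clause

Fix: Sort with ORDER BY, then apply LIMIT

Corrected query:
SELECT * FROM employees ORDER BY salary DESC LIMIT 4

Result:
id | name  | dept    | salary | years
---+-------+---------+--------+------
5  | Alice | Legal   | 142399 | 7    
4  | Eve   | Legal   | 111007 | 25   
1  | Eve   | Support | 96095  | 1    
3  | Grace | Legal   | 70651  | NULL 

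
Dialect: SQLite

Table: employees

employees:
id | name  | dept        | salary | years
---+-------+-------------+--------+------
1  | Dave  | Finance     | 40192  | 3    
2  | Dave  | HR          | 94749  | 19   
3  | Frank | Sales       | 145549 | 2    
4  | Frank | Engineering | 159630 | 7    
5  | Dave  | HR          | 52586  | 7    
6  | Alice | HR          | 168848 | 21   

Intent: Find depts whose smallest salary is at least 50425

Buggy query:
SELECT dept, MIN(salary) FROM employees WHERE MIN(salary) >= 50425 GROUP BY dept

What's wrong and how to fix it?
Bug: MIN() in WHERE is a misuse of aggregate

Fix: Replace WHERE with HAVING after the GROUP BY

Corrected query:
SELECT dept, MIN(salary) FROM employees GROUP BY dept HAVING MIN(salary) >= 50425

Result:
dept        | MIN(salary)
------------+------------
Engineering | 159630     
HR          | 52586      
Sales       | 145549     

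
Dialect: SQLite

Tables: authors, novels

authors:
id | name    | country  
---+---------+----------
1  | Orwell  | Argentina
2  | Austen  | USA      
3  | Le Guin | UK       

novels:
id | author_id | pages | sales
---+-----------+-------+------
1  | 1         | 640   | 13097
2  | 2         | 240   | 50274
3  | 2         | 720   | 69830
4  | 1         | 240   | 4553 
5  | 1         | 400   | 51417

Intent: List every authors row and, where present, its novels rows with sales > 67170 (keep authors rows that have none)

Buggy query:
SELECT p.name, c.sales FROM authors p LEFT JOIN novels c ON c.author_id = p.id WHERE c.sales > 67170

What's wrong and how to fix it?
Bug: Filtering c.sales in WHERE discards the NULL rows produced by LEFT JOIN, turning it into an inner join

Fix: Move the right-table condition into the ON clause so unmatched parents are kept

Corrected query:
SELECT p.name, c.sales FROM authors p LEFT JOIN novels c ON c.author_id = p.id AND c.sales > 67170

Result:
name    | sales
--------+------
Orwell  | NULL 
Austen  | 69830
Le Guin | NULL 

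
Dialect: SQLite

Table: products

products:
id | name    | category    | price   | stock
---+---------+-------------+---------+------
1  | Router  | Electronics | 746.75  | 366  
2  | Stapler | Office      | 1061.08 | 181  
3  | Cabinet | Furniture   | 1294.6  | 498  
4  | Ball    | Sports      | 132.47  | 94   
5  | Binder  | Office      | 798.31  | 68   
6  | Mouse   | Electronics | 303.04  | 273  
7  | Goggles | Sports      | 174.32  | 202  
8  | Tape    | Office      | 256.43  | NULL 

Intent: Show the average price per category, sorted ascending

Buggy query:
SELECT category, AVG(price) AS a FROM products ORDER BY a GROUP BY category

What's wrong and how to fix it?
Bug: GROUP BY must precede ORDER BY

Fix: Reorder: SELECT … FROM … GROUP BY … ORDER BY …

Corrected query:
SELECT category, AVG(price) AS a FROM products GROUP BY category ORDER BY a

Result:
category    | a         
------------+-----------
Sports      | 153.395   
Electronics | 524.895   
Office      | 705.273333
Furniture   | 1294.6    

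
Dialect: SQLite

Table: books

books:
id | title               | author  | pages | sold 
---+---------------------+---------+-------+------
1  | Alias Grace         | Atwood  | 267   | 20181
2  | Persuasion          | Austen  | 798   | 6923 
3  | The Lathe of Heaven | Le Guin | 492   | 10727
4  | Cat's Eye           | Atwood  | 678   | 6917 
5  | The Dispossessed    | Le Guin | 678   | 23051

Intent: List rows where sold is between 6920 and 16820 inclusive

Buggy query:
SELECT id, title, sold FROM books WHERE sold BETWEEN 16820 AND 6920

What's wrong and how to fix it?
Bug: The bounds are reversed; BETWEEN a AND b requires a <= b to match anything

Fix: Write BETWEEN 6920 AND 16820

Corrected query:
SELECT id, title, sold FROM books WHERE sold BETWEEN 6920 AND 16820

Result:
id | title               | sold 
---+---------------------+------
2  | Persuasion          | 6923 
3  | The Lathe of Heaven | 10727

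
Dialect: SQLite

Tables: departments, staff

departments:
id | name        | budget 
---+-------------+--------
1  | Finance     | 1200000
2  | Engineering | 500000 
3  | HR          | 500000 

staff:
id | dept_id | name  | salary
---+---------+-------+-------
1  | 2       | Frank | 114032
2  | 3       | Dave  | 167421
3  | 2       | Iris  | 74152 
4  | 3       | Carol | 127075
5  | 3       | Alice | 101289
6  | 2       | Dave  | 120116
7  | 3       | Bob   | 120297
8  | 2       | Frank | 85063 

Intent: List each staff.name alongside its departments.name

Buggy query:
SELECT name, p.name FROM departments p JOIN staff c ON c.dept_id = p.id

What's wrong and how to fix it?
Bug: Both tables have a 'name' column; the unqualified reference is ambiguous

Fix: Prefix ambiguous columns with the table alias

Corrected query:
SELECT c.name, p.name FROM departments p JOIN staff c ON c.dept_id = p.id

Result:
name  | name       
------+------------
Frank | Engineering
Dave  | HR         
Iris  | Engineering
Carol | HR         
Alice | HR         
Dave  | Engineering
Bob   | HR         
Frank | Engineering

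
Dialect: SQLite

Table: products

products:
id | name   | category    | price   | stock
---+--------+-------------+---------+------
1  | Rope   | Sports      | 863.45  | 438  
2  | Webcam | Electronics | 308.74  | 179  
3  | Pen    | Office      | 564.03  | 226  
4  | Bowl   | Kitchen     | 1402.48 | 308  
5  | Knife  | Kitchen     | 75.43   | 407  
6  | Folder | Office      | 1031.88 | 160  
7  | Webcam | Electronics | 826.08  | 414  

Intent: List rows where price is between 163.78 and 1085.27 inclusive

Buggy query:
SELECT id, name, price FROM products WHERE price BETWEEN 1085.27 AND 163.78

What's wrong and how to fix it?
Bug: The bounds are reversed; BETWEEN a AND b requires a <= b to match anything

Fix: Write BETWEEN 163.78 AND 1085.27

Corrected query:
SELECT id, name, price FROM products WHERE price BETWEEN 163.78 AND 1085.27

Result:
id | name   | price  
---+--------+--------
1  | Rope   | 863.45 
2  | Webcam | 308.74 
3  | Pen    | 564.03 
6  | Folder | 1031.88
7  | Webcam | 826.08 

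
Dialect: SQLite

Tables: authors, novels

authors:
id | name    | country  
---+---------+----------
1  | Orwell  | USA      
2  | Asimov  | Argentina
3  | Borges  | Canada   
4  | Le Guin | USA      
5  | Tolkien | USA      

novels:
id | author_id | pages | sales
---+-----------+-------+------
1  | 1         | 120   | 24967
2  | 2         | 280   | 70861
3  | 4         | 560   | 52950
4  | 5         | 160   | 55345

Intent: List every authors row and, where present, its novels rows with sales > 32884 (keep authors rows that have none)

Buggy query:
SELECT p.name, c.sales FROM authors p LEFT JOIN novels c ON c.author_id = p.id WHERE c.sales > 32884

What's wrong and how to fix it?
Bug: A WHERE condition on the right-hand table after LEFT JOIN drops unmatched parents

Fix: Put 'c.sales > 32884' in the JOIN's ON clause instead of WHERE

Corrected query:
SELECT p.name, c.sales FROM authors p LEFT JOIN novels c ON c.author_id = p.id AND c.sales > 32884

Result:
name    | sales
--------+------
Orwell  | NULL 
Asimov  | 70861
Borges  | NULL 
Le Guin | 52950
Tolkien | 55345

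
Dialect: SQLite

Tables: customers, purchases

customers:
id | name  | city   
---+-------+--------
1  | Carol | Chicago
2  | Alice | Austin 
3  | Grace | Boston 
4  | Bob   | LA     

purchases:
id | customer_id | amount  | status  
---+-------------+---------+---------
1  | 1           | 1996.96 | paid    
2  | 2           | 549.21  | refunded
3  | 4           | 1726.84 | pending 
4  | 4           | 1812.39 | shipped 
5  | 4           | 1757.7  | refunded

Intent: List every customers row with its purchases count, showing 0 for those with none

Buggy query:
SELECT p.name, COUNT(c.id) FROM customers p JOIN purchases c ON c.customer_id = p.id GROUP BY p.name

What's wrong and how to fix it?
Bug: An inner join excludes parents with zero children

Fix: Use LEFT JOIN so parents without children still appear (COUNT(c.id) gives 0)

Corrected query:
SELECT p.name, COUNT(c.id) FROM customers p LEFT JOIN purchases c ON c.customer_id = p.id GROUP BY p.name

Result:
name  | COUNT(c.id)
------+------------
Alice | 1          
Bob   | 3          
Carol | 1          
Grace | 0          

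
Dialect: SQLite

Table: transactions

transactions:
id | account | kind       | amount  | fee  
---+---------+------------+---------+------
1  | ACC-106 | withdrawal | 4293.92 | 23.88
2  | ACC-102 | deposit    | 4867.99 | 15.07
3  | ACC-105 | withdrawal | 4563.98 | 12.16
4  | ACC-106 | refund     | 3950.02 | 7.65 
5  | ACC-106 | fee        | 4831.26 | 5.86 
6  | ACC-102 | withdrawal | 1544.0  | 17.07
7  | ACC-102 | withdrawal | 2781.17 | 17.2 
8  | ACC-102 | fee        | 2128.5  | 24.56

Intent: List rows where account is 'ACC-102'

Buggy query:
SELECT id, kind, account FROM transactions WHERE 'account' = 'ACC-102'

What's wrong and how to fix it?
Bug: 'account' in single quotes is a string literal, not the column; the comparison is literal-vs-literal and never true

Fix: Remove the quotes around the column name (or use double quotes for an identifier)

Corrected query:
SELECT id, kind, account FROM transactions WHERE account = 'ACC-102'

Result:
id | kind       | account
---+------------+--------
2  | deposit    | ACC-102
6  | withdrawal | ACC-102
7  | withdrawal | ACC-102
8  | fee        | ACC-102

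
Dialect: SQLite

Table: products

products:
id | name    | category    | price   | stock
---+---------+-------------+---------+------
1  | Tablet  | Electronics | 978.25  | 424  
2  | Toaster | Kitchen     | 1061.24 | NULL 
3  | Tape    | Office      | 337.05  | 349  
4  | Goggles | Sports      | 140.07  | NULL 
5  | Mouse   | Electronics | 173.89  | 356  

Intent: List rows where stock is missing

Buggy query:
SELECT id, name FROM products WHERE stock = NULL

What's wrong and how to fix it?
Bug: '= NULL' is always unknown in SQL three-valued logic, so no rows match

Fix: Use IS NULL to test for NULL

Corrected query:
SELECT id, name FROM products WHERE stock IS NULL

Result:
id | name   
---+--------
2  | Toaster
4  | Goggles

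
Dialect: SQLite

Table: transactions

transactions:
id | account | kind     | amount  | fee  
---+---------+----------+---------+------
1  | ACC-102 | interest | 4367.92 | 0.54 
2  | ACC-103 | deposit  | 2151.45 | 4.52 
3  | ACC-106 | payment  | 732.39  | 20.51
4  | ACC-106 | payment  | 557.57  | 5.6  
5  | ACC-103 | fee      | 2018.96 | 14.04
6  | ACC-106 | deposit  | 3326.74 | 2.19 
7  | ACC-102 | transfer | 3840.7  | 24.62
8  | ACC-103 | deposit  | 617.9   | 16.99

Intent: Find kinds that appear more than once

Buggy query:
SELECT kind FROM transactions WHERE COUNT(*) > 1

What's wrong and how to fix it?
Bug: COUNT(*) is an aggregate and cannot be used in WHERE

Fix: Group first, then use HAVING for the count condition

Corrected query:
SELECT kind FROM transactions GROUP BY kind HAVING COUNT(*) > 1

Result:
kind   
-------
deposit
payment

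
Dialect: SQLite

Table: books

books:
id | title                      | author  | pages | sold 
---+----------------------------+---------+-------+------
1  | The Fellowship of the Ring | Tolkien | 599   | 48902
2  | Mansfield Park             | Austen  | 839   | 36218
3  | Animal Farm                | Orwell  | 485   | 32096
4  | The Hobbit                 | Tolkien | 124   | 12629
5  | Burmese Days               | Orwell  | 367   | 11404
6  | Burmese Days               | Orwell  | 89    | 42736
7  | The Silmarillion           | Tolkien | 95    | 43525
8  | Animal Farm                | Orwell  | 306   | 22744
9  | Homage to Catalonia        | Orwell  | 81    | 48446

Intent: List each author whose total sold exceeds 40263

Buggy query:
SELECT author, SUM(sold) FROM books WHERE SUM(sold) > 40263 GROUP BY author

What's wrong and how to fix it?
Bug: WHERE runs before GROUP BY, so aggregates aren't available there

Fix: Move the aggregate condition to a HAVING clause

Corrected query:
SELECT author, SUM(sold) FROM books GROUP BY author HAVING SUM(sold) > 40263

Result:
author  | SUM(sold)
--------+----------
Orwell  | 157426   
Tolkien | 105056   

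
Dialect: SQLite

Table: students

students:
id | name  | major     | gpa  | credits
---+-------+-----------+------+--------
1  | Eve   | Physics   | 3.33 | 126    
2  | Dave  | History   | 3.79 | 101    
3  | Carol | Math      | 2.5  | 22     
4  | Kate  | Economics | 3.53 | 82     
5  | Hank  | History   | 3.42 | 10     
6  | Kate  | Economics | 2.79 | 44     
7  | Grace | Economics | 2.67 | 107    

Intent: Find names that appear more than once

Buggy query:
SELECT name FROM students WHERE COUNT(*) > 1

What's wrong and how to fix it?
Bug: COUNT(*) is an aggregate and cannot be used in WHERE

Fix: Group first, then use HAVING for the count condition

Corrected query:
SELECT name FROM students GROUP BY name HAVING COUNT(*) > 1

Result:
name
----
Kate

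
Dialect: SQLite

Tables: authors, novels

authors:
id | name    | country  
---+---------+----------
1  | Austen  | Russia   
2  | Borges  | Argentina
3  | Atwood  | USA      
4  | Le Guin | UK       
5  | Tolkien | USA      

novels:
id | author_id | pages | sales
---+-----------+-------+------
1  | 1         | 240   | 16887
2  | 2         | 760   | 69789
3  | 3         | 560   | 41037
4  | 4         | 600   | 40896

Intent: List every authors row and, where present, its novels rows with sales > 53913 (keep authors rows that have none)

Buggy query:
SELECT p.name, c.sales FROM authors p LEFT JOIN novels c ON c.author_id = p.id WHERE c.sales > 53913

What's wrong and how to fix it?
Bug: Filtering c.sales in WHERE discards the NULL rows produced by LEFT JOIN, turning it into an inner join

Fix: Move the right-table condition into the ON clause so unmatched parents are kept

Corrected query:
SELECT p.name, c.sales FROM authors p LEFT JOIN novels c ON c.author_id = p.id AND c.sales > 53913

Result:
name    | sales
--------+------
Austen  | NULL 
Borges  | 69789
Atwood  | NULL 
Le Guin | NULL 
Tolkien | NULL 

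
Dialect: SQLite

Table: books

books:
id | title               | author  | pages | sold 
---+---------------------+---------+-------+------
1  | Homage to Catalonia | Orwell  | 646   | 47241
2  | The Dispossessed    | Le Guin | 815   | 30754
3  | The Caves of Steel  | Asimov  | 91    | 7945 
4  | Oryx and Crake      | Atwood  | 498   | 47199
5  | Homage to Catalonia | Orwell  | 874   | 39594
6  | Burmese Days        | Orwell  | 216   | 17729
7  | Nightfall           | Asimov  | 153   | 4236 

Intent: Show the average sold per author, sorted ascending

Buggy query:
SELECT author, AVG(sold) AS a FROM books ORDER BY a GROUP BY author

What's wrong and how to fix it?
Bug: ORDER BY appears before GROUP BY; SQL clause order requires GROUP BY first

Fix: Move ORDER BY to the end, after GROUP BY

Corrected query:
SELECT author, AVG(sold) AS a FROM books GROUP BY author ORDER BY a

Result:
author  | a           
--------+-------------
Asimov  | 6090.5      
Le Guin | 30754       
Orwell  | 34854.666667
Atwood  | 47199       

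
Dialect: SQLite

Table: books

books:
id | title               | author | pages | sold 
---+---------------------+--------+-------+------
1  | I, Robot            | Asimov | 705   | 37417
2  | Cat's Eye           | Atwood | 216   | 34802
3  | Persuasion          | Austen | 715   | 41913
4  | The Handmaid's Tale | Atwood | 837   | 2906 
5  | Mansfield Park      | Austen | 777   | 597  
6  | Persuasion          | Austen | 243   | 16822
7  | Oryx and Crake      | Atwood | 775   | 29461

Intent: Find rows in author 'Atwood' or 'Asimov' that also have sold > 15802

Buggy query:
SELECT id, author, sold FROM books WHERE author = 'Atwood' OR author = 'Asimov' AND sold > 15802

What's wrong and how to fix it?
Bug: Without parentheses, AND is evaluated before OR, so the sold filter only applies to the 'Asimov' branch

Fix: Add parentheses around the OR so the AND applies to both alternatives

Corrected query:
SELECT id, author, sold FROM books WHERE (author = 'Atwood' OR author = 'Asimov') AND sold > 15802

Result:
id | author | sold 
---+--------+------
1  | Asimov | 37417
2  | Atwood | 34802
7  | Atwood | 29461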